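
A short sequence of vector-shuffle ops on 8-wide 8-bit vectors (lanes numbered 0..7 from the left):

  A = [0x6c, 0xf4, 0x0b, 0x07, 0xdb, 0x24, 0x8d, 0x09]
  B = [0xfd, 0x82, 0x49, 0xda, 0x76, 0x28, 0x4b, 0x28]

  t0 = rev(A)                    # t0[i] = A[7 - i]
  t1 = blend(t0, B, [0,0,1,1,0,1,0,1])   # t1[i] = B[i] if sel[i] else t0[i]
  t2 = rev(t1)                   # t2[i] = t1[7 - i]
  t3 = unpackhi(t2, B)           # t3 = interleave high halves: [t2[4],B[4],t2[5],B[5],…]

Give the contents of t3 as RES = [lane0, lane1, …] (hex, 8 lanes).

RES = [ 0xda  0x76  0x49  0x28  0x8d  0x4b  0x09  0x28 ]

t0 = [0x09, 0x8d, 0x24, 0xdb, 0x07, 0x0b, 0xf4, 0x6c]
t1 = [0x09, 0x8d, 0x49, 0xda, 0x07, 0x28, 0xf4, 0x28]
t2 = [0x28, 0xf4, 0x28, 0x07, 0xda, 0x49, 0x8d, 0x09]
t3 = [0xda, 0x76, 0x49, 0x28, 0x8d, 0x4b, 0x09, 0x28]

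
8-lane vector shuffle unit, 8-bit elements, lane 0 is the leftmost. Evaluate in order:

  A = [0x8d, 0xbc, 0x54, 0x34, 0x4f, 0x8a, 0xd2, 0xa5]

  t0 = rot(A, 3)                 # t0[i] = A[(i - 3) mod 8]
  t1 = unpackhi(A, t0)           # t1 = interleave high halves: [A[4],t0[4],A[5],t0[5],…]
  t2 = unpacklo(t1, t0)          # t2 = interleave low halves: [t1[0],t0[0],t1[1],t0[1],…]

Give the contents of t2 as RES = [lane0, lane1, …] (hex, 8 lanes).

RES = [ 0x4f  0x8a  0xbc  0xd2  0x8a  0xa5  0x54  0x8d ]

→ t0 |8a|d2|a5|8d|bc|54|34|4f|
→ t1 |4f|bc|8a|54|d2|34|a5|4f|
→ t2 |4f|8a|bc|d2|8a|a5|54|8d|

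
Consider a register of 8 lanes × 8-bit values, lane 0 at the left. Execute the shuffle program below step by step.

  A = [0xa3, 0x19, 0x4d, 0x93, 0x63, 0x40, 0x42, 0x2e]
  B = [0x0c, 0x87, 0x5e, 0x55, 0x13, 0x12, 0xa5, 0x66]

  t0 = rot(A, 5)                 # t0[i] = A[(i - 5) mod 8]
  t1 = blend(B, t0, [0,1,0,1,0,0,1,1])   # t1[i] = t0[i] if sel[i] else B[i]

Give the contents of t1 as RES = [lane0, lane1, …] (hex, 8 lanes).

RES = [ 0x0c  0x63  0x5e  0x42  0x13  0x12  0x19  0x4d ]

→ t0 |93|63|40|42|2e|a3|19|4d|
→ t1 |0c|63|5e|42|13|12|19|4d|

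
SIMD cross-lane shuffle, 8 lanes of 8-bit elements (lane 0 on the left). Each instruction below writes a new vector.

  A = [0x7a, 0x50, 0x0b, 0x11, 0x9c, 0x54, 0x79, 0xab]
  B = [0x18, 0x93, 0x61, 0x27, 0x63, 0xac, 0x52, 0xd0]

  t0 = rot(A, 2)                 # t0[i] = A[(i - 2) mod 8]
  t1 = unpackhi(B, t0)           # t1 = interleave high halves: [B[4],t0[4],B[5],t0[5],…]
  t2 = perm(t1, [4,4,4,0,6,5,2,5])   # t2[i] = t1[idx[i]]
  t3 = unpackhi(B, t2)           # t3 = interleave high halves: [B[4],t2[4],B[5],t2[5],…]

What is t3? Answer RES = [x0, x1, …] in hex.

RES = [0x63, 0xd0, 0xac, 0x9c, 0x52, 0xac, 0xd0, 0x9c]

t0 = [0x79, 0xab, 0x7a, 0x50, 0x0b, 0x11, 0x9c, 0x54]
t1 = [0x63, 0x0b, 0xac, 0x11, 0x52, 0x9c, 0xd0, 0x54]
t2 = [0x52, 0x52, 0x52, 0x63, 0xd0, 0x9c, 0xac, 0x9c]
t3 = [0x63, 0xd0, 0xac, 0x9c, 0x52, 0xac, 0xd0, 0x9c]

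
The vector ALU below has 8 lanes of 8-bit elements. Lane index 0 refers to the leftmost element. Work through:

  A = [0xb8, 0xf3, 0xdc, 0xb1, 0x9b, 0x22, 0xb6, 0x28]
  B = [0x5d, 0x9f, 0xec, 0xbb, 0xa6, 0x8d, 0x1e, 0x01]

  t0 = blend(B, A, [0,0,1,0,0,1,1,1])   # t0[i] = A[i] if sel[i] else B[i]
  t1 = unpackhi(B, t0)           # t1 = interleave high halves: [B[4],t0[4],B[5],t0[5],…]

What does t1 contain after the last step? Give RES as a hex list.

  t0: 5d 9f dc bb a6 22 b6 28
  t1: a6 a6 8d 22 1e b6 01 28

RES = [ 0xa6  0xa6  0x8d  0x22  0x1e  0xb6  0x01  0x28 ]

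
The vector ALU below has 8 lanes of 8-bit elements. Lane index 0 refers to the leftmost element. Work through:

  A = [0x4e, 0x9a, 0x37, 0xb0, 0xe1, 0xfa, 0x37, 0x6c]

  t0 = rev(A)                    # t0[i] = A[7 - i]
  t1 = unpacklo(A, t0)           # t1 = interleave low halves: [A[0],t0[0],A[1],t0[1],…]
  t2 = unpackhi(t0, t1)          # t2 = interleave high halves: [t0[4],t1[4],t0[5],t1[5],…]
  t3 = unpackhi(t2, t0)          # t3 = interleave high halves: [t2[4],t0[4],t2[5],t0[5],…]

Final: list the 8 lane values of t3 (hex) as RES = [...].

RES = [ 0x9a  0xb0  0xb0  0x37  0x4e  0x9a  0xe1  0x4e ]

→ t0 |6c|37|fa|e1|b0|37|9a|4e|
→ t1 |4e|6c|9a|37|37|fa|b0|e1|
→ t2 |b0|37|37|fa|9a|b0|4e|e1|
→ t3 |9a|b0|b0|37|4e|9a|e1|4e|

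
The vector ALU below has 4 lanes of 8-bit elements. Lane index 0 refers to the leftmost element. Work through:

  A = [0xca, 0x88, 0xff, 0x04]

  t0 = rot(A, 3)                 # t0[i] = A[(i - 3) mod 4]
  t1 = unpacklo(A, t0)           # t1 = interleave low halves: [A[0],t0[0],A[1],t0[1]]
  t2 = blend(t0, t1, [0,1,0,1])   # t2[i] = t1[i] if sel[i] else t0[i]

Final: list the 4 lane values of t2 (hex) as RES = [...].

  t0: 88 ff 04 ca
  t1: ca 88 88 ff
  t2: 88 88 04 ff

RES = [ 0x88  0x88  0x04  0xff ]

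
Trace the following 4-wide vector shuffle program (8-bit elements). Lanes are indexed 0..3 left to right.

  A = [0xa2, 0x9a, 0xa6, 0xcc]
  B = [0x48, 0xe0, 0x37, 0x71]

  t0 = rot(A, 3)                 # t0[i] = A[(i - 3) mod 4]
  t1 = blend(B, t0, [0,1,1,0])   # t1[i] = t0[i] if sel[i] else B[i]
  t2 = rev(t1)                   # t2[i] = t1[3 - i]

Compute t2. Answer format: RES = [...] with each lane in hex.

RES = [ 0x71  0xcc  0xa6  0x48 ]

t0 = [0x9a, 0xa6, 0xcc, 0xa2]
t1 = [0x48, 0xa6, 0xcc, 0x71]
t2 = [0x71, 0xcc, 0xa6, 0x48]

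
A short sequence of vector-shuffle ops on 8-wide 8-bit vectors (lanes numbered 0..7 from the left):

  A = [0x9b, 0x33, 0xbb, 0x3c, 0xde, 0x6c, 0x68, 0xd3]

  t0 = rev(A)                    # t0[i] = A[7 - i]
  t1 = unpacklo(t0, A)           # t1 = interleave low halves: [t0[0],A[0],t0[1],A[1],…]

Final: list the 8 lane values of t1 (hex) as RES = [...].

  t0: d3 68 6c de 3c bb 33 9b
  t1: d3 9b 68 33 6c bb de 3c

RES = [0xd3, 0x9b, 0x68, 0x33, 0x6c, 0xbb, 0xde, 0x3c]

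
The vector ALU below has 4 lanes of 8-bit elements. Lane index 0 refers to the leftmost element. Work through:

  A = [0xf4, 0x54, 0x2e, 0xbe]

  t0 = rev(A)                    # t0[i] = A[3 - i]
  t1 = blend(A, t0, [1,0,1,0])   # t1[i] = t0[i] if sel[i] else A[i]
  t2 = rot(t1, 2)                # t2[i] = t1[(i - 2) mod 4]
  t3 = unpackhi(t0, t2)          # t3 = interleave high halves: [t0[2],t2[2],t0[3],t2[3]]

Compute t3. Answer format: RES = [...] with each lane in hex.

→ t0 |be|2e|54|f4|
→ t1 |be|54|54|be|
→ t2 |54|be|be|54|
→ t3 |54|be|f4|54|

RES = [ 0x54  0xbe  0xf4  0x54 ]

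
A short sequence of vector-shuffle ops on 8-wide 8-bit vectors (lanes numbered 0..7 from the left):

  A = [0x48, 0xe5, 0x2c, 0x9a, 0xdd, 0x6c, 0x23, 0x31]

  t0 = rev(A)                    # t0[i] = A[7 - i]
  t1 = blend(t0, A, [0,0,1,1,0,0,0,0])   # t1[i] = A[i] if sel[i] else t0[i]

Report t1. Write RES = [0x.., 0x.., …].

  t0: 31 23 6c dd 9a 2c e5 48
  t1: 31 23 2c 9a 9a 2c e5 48

RES = [0x31, 0x23, 0x2c, 0x9a, 0x9a, 0x2c, 0xe5, 0x48]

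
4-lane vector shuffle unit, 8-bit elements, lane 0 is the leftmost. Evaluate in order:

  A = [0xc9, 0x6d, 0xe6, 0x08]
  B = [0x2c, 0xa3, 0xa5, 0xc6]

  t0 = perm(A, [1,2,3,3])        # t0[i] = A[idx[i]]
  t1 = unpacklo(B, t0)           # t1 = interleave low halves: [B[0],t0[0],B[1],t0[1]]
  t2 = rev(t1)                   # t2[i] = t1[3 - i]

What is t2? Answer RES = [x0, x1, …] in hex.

→ t0 |6d|e6|08|08|
→ t1 |2c|6d|a3|e6|
→ t2 |e6|a3|6d|2c|

RES = [ 0xe6  0xa3  0x6d  0x2c ]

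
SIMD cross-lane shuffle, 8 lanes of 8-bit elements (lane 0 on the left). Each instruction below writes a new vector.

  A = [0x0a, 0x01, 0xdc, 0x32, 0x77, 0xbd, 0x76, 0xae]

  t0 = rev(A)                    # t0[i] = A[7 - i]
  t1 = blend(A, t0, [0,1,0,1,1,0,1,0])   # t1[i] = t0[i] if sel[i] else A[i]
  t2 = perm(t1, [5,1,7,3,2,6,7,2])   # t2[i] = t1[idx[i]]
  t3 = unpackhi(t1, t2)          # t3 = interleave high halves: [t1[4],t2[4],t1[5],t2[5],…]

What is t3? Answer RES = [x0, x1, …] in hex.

RES = [ 0x32  0xdc  0xbd  0x01  0x01  0xae  0xae  0xdc ]

→ t0 |ae|76|bd|77|32|dc|01|0a|
→ t1 |0a|76|dc|77|32|bd|01|ae|
→ t2 |bd|76|ae|77|dc|01|ae|dc|
→ t3 |32|dc|bd|01|01|ae|ae|dc|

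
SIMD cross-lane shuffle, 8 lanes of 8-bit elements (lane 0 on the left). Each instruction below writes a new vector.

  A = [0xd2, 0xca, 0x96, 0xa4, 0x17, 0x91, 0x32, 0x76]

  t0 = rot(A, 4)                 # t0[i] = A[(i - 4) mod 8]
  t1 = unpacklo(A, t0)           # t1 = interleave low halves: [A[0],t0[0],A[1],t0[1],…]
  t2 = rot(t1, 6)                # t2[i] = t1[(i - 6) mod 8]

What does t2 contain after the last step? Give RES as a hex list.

RES = [0xca, 0x91, 0x96, 0x32, 0xa4, 0x76, 0xd2, 0x17]

→ t0 |17|91|32|76|d2|ca|96|a4|
→ t1 |d2|17|ca|91|96|32|a4|76|
→ t2 |ca|91|96|32|a4|76|d2|17|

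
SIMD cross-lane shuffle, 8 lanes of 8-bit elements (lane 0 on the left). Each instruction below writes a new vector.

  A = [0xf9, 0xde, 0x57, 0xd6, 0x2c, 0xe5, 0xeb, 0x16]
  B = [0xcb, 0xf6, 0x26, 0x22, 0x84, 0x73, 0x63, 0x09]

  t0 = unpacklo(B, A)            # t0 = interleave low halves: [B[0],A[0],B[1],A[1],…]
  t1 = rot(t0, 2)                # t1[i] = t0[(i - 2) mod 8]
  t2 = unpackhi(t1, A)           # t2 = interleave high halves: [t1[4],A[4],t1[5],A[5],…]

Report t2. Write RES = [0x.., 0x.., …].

  t0: cb f9 f6 de 26 57 22 d6
  t1: 22 d6 cb f9 f6 de 26 57
  t2: f6 2c de e5 26 eb 57 16

RES = [0xf6, 0x2c, 0xde, 0xe5, 0x26, 0xeb, 0x57, 0x16]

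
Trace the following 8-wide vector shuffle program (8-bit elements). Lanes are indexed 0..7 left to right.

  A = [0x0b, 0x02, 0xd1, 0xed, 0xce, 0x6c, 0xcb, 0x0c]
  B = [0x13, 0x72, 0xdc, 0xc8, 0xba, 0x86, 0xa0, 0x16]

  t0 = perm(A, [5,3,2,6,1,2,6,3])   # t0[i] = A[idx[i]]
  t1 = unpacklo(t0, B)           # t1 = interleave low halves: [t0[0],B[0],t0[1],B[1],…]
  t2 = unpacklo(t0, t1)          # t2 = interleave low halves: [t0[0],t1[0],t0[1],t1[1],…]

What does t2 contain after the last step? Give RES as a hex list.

t0 = [0x6c, 0xed, 0xd1, 0xcb, 0x02, 0xd1, 0xcb, 0xed]
t1 = [0x6c, 0x13, 0xed, 0x72, 0xd1, 0xdc, 0xcb, 0xc8]
t2 = [0x6c, 0x6c, 0xed, 0x13, 0xd1, 0xed, 0xcb, 0x72]

RES = [ 0x6c  0x6c  0xed  0x13  0xd1  0xed  0xcb  0x72 ]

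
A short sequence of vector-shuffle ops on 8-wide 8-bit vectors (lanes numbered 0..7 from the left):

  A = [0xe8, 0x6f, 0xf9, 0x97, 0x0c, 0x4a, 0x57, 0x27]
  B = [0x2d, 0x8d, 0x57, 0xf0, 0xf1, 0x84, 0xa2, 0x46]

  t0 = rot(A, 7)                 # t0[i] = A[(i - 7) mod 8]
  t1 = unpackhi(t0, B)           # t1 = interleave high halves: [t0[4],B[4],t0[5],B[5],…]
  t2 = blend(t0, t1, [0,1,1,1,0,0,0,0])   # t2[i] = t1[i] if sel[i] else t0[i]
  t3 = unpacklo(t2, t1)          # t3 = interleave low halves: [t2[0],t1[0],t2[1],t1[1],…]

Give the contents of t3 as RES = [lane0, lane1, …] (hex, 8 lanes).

  t0: 6f f9 97 0c 4a 57 27 e8
  t1: 4a f1 57 84 27 a2 e8 46
  t2: 6f f1 57 84 4a 57 27 e8
  t3: 6f 4a f1 f1 57 57 84 84

RES = [0x6f, 0x4a, 0xf1, 0xf1, 0x57, 0x57, 0x84, 0x84]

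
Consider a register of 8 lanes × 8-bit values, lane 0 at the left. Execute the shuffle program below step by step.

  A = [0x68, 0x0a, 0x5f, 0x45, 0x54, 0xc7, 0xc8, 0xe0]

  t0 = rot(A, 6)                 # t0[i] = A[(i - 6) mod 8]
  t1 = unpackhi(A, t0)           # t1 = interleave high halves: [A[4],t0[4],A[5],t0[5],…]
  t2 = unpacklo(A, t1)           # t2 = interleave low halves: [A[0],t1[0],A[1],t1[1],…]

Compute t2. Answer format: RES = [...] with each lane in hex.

RES = [ 0x68  0x54  0x0a  0xc8  0x5f  0xc7  0x45  0xe0 ]

→ t0 |5f|45|54|c7|c8|e0|68|0a|
→ t1 |54|c8|c7|e0|c8|68|e0|0a|
→ t2 |68|54|0a|c8|5f|c7|45|e0|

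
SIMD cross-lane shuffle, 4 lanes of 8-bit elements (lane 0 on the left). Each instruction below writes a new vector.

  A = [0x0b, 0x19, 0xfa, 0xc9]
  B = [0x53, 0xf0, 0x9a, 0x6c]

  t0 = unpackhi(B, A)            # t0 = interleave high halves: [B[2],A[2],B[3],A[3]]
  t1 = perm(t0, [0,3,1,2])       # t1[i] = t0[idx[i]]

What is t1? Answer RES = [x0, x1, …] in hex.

RES = [ 0x9a  0xc9  0xfa  0x6c ]

→ t0 |9a|fa|6c|c9|
→ t1 |9a|c9|fa|6c|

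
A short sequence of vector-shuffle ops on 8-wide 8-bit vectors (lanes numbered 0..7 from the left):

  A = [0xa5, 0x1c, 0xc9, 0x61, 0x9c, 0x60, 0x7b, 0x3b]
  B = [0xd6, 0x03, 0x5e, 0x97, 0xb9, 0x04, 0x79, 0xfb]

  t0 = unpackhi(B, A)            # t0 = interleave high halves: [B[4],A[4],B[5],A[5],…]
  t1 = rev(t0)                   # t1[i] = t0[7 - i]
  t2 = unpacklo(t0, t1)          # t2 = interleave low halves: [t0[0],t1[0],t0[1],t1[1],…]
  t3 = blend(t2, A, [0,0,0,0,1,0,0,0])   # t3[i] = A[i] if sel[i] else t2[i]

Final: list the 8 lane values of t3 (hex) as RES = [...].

RES = [0xb9, 0x3b, 0x9c, 0xfb, 0x9c, 0x7b, 0x60, 0x79]

  t0: b9 9c 04 60 79 7b fb 3b
  t1: 3b fb 7b 79 60 04 9c b9
  t2: b9 3b 9c fb 04 7b 60 79
  t3: b9 3b 9c fb 9c 7b 60 79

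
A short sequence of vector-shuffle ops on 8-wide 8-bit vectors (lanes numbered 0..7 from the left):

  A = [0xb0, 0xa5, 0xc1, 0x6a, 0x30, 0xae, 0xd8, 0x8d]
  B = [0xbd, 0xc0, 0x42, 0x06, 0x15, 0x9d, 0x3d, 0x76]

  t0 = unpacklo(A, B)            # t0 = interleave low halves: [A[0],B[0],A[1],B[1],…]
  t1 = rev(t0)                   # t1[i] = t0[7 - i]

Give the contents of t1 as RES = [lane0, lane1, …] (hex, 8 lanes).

RES = [ 0x06  0x6a  0x42  0xc1  0xc0  0xa5  0xbd  0xb0 ]

→ t0 |b0|bd|a5|c0|c1|42|6a|06|
→ t1 |06|6a|42|c1|c0|a5|bd|b0|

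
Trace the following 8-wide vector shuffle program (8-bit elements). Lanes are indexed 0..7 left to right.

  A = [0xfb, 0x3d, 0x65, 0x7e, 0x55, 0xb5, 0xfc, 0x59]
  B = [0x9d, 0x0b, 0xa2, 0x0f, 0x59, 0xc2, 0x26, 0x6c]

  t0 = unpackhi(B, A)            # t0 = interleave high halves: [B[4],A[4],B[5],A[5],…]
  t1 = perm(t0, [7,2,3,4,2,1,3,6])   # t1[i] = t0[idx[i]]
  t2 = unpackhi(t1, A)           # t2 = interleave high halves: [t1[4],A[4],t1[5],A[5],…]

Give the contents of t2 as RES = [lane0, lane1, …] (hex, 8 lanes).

RES = [0xc2, 0x55, 0x55, 0xb5, 0xb5, 0xfc, 0x6c, 0x59]

t0 = [0x59, 0x55, 0xc2, 0xb5, 0x26, 0xfc, 0x6c, 0x59]
t1 = [0x59, 0xc2, 0xb5, 0x26, 0xc2, 0x55, 0xb5, 0x6c]
t2 = [0xc2, 0x55, 0x55, 0xb5, 0xb5, 0xfc, 0x6c, 0x59]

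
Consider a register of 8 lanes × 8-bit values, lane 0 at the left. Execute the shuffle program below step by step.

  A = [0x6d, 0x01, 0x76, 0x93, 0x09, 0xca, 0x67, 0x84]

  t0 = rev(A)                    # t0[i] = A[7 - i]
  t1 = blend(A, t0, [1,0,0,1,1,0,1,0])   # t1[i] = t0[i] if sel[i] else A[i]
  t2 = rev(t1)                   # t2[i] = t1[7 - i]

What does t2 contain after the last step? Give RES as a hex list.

→ t0 |84|67|ca|09|93|76|01|6d|
→ t1 |84|01|76|09|93|ca|01|84|
→ t2 |84|01|ca|93|09|76|01|84|

RES = [0x84, 0x01, 0xca, 0x93, 0x09, 0x76, 0x01, 0x84]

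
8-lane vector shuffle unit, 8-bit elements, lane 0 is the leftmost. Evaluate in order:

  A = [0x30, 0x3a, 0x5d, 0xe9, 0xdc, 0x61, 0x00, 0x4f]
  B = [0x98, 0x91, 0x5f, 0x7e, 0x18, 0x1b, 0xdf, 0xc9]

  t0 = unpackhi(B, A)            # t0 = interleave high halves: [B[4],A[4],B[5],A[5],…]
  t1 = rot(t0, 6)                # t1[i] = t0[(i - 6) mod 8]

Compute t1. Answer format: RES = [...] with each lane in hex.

t0 = [0x18, 0xdc, 0x1b, 0x61, 0xdf, 0x00, 0xc9, 0x4f]
t1 = [0x1b, 0x61, 0xdf, 0x00, 0xc9, 0x4f, 0x18, 0xdc]

RES = [ 0x1b  0x61  0xdf  0x00  0xc9  0x4f  0x18  0xdc ]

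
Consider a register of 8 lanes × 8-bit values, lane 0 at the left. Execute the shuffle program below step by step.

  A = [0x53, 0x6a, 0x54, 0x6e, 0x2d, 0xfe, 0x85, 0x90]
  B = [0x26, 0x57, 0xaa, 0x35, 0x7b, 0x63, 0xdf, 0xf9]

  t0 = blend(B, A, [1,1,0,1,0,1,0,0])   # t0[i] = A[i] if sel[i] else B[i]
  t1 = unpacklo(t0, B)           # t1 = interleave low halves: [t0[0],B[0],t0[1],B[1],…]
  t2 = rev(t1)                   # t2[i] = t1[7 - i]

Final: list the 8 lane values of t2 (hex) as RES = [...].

RES = [0x35, 0x6e, 0xaa, 0xaa, 0x57, 0x6a, 0x26, 0x53]

→ t0 |53|6a|aa|6e|7b|fe|df|f9|
→ t1 |53|26|6a|57|aa|aa|6e|35|
→ t2 |35|6e|aa|aa|57|6a|26|53|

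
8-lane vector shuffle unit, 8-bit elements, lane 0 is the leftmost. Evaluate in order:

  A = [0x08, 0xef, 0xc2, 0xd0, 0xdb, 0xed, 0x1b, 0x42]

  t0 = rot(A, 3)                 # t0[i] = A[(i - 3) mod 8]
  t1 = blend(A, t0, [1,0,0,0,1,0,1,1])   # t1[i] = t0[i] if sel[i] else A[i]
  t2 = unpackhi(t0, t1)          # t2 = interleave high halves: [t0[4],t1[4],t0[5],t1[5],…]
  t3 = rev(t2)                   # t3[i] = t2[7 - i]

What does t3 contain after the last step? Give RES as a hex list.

RES = [ 0xdb  0xdb  0xd0  0xd0  0xed  0xc2  0xef  0xef ]

t0 = [0xed, 0x1b, 0x42, 0x08, 0xef, 0xc2, 0xd0, 0xdb]
t1 = [0xed, 0xef, 0xc2, 0xd0, 0xef, 0xed, 0xd0, 0xdb]
t2 = [0xef, 0xef, 0xc2, 0xed, 0xd0, 0xd0, 0xdb, 0xdb]
t3 = [0xdb, 0xdb, 0xd0, 0xd0, 0xed, 0xc2, 0xef, 0xef]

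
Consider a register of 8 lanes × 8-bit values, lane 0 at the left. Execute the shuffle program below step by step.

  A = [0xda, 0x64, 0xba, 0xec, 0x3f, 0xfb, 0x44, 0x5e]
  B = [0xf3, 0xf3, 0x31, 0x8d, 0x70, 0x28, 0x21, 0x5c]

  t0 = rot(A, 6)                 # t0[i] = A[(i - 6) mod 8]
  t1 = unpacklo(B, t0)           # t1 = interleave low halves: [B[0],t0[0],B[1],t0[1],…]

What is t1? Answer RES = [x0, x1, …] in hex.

RES = [0xf3, 0xba, 0xf3, 0xec, 0x31, 0x3f, 0x8d, 0xfb]

t0 = [0xba, 0xec, 0x3f, 0xfb, 0x44, 0x5e, 0xda, 0x64]
t1 = [0xf3, 0xba, 0xf3, 0xec, 0x31, 0x3f, 0x8d, 0xfb]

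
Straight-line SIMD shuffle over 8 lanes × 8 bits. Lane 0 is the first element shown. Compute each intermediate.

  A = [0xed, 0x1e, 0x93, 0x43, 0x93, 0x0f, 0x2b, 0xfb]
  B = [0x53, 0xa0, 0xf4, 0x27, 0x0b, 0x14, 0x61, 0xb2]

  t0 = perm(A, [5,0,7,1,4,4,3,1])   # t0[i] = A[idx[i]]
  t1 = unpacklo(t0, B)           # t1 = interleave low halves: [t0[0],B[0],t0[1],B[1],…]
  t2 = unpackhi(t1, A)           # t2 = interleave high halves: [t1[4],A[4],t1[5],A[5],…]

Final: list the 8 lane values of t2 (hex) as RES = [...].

RES = [0xfb, 0x93, 0xf4, 0x0f, 0x1e, 0x2b, 0x27, 0xfb]

→ t0 |0f|ed|fb|1e|93|93|43|1e|
→ t1 |0f|53|ed|a0|fb|f4|1e|27|
→ t2 |fb|93|f4|0f|1e|2b|27|fb|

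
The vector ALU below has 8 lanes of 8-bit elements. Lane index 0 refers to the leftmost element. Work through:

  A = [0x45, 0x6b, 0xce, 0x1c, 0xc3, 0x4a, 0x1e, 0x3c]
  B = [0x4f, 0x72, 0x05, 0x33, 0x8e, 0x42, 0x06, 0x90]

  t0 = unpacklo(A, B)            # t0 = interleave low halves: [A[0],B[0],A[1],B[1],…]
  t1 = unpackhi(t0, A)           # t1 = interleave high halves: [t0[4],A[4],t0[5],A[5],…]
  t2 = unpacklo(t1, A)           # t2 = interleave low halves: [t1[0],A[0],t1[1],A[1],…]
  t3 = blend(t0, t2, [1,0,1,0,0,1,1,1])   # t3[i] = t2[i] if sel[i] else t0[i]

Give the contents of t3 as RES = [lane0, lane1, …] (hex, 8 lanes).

RES = [ 0xce  0x4f  0xc3  0x72  0xce  0xce  0x4a  0x1c ]

  t0: 45 4f 6b 72 ce 05 1c 33
  t1: ce c3 05 4a 1c 1e 33 3c
  t2: ce 45 c3 6b 05 ce 4a 1c
  t3: ce 4f c3 72 ce ce 4a 1c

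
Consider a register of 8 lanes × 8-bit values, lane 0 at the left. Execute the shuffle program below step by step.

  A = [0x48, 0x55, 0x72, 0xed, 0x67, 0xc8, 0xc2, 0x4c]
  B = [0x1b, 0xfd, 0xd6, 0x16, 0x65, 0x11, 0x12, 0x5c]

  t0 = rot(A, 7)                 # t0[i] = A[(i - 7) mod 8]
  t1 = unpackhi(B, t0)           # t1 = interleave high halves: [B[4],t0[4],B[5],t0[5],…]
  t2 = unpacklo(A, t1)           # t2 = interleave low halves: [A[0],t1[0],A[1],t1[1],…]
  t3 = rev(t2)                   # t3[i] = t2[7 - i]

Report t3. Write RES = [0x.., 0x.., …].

RES = [ 0xc2  0xed  0x11  0x72  0xc8  0x55  0x65  0x48 ]

→ t0 |55|72|ed|67|c8|c2|4c|48|
→ t1 |65|c8|11|c2|12|4c|5c|48|
→ t2 |48|65|55|c8|72|11|ed|c2|
→ t3 |c2|ed|11|72|c8|55|65|48|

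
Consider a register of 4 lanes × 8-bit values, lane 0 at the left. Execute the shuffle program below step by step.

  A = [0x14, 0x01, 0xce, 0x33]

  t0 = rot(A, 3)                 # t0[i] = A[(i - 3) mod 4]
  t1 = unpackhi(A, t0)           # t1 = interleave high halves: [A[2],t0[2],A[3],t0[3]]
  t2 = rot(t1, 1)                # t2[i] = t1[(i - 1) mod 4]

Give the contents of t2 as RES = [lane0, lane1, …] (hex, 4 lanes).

→ t0 |01|ce|33|14|
→ t1 |ce|33|33|14|
→ t2 |14|ce|33|33|

RES = [ 0x14  0xce  0x33  0x33 ]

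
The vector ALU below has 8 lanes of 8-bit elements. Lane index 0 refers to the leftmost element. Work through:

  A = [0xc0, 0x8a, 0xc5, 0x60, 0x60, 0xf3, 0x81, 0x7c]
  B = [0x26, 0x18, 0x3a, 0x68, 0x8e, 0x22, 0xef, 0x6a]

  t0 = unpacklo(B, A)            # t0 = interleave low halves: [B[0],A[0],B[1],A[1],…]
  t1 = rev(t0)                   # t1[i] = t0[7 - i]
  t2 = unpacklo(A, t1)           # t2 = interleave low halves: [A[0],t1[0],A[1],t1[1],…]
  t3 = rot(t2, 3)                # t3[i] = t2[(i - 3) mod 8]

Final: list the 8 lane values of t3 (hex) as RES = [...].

→ t0 |26|c0|18|8a|3a|c5|68|60|
→ t1 |60|68|c5|3a|8a|18|c0|26|
→ t2 |c0|60|8a|68|c5|c5|60|3a|
→ t3 |c5|60|3a|c0|60|8a|68|c5|

RES = [0xc5, 0x60, 0x3a, 0xc0, 0x60, 0x8a, 0x68, 0xc5]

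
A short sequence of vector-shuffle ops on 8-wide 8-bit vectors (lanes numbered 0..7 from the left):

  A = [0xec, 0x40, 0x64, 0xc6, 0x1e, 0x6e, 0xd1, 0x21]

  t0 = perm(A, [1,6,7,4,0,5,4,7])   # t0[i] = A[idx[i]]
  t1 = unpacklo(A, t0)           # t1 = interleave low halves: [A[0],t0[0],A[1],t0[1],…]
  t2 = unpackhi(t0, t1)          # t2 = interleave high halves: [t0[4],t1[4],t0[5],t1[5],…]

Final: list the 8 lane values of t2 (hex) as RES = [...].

t0 = [0x40, 0xd1, 0x21, 0x1e, 0xec, 0x6e, 0x1e, 0x21]
t1 = [0xec, 0x40, 0x40, 0xd1, 0x64, 0x21, 0xc6, 0x1e]
t2 = [0xec, 0x64, 0x6e, 0x21, 0x1e, 0xc6, 0x21, 0x1e]

RES = [ 0xec  0x64  0x6e  0x21  0x1e  0xc6  0x21  0x1e ]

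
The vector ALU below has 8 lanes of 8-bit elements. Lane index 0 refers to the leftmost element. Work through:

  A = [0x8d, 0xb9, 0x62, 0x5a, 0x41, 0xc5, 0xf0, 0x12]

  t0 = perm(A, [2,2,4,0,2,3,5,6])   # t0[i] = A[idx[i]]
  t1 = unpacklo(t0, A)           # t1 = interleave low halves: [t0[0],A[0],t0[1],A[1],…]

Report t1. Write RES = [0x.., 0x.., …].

  t0: 62 62 41 8d 62 5a c5 f0
  t1: 62 8d 62 b9 41 62 8d 5a

RES = [ 0x62  0x8d  0x62  0xb9  0x41  0x62  0x8d  0x5a ]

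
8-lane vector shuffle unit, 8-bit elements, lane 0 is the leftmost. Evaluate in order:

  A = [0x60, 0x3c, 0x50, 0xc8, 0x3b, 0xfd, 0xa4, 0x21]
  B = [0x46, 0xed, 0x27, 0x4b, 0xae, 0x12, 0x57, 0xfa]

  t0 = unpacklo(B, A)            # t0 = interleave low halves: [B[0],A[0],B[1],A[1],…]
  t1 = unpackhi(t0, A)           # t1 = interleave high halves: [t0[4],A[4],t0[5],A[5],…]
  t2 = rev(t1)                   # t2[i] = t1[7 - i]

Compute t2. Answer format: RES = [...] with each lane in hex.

RES = [0x21, 0xc8, 0xa4, 0x4b, 0xfd, 0x50, 0x3b, 0x27]

→ t0 |46|60|ed|3c|27|50|4b|c8|
→ t1 |27|3b|50|fd|4b|a4|c8|21|
→ t2 |21|c8|a4|4b|fd|50|3b|27|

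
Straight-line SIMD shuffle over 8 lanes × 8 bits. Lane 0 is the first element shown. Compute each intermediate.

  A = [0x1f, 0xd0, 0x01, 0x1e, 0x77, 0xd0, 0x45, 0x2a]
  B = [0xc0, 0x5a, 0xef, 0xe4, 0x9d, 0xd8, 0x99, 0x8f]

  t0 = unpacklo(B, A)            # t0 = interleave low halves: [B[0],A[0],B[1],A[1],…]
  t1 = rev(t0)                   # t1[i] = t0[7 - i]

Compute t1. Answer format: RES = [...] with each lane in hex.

RES = [0x1e, 0xe4, 0x01, 0xef, 0xd0, 0x5a, 0x1f, 0xc0]

  t0: c0 1f 5a d0 ef 01 e4 1e
  t1: 1e e4 01 ef d0 5a 1f c0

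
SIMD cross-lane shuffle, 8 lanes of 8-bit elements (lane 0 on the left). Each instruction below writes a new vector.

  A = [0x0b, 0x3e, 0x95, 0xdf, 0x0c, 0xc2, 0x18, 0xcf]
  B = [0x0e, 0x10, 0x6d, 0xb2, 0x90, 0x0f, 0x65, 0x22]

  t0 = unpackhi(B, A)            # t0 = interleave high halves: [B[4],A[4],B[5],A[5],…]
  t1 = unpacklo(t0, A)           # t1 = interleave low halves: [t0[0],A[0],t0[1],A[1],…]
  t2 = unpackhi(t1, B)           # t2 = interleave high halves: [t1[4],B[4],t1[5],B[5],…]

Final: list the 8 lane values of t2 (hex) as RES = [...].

RES = [ 0x0f  0x90  0x95  0x0f  0xc2  0x65  0xdf  0x22 ]

→ t0 |90|0c|0f|c2|65|18|22|cf|
→ t1 |90|0b|0c|3e|0f|95|c2|df|
→ t2 |0f|90|95|0f|c2|65|df|22|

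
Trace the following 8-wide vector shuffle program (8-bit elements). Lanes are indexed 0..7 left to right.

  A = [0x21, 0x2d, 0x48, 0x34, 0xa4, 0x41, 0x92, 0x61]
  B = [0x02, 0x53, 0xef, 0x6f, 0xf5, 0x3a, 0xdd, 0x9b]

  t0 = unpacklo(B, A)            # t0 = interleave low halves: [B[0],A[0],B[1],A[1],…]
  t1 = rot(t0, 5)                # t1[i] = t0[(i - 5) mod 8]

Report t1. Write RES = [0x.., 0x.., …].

RES = [0x2d, 0xef, 0x48, 0x6f, 0x34, 0x02, 0x21, 0x53]

→ t0 |02|21|53|2d|ef|48|6f|34|
→ t1 |2d|ef|48|6f|34|02|21|53|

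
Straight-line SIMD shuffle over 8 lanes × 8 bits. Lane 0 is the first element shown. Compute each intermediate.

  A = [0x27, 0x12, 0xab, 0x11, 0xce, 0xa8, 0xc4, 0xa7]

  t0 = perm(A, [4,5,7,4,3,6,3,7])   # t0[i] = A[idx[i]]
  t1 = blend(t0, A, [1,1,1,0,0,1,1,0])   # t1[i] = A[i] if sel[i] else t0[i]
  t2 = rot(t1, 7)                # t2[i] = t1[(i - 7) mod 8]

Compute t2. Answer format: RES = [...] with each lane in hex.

t0 = [0xce, 0xa8, 0xa7, 0xce, 0x11, 0xc4, 0x11, 0xa7]
t1 = [0x27, 0x12, 0xab, 0xce, 0x11, 0xa8, 0xc4, 0xa7]
t2 = [0x12, 0xab, 0xce, 0x11, 0xa8, 0xc4, 0xa7, 0x27]

RES = [0x12, 0xab, 0xce, 0x11, 0xa8, 0xc4, 0xa7, 0x27]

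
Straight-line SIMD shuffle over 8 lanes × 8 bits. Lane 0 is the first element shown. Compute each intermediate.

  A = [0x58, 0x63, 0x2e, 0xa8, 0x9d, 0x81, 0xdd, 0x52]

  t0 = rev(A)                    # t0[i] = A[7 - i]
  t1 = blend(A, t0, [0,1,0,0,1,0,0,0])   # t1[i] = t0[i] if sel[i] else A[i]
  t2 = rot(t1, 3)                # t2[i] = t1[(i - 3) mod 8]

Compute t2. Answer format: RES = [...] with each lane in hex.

RES = [ 0x81  0xdd  0x52  0x58  0xdd  0x2e  0xa8  0xa8 ]

→ t0 |52|dd|81|9d|a8|2e|63|58|
→ t1 |58|dd|2e|a8|a8|81|dd|52|
→ t2 |81|dd|52|58|dd|2e|a8|a8|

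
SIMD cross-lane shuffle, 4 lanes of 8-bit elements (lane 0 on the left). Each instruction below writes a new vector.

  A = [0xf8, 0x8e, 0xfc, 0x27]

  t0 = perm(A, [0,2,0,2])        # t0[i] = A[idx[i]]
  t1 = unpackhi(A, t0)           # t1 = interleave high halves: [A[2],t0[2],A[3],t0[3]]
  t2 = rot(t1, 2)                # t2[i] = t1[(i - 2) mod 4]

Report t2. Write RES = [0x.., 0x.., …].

RES = [ 0x27  0xfc  0xfc  0xf8 ]

→ t0 |f8|fc|f8|fc|
→ t1 |fc|f8|27|fc|
→ t2 |27|fc|fc|f8|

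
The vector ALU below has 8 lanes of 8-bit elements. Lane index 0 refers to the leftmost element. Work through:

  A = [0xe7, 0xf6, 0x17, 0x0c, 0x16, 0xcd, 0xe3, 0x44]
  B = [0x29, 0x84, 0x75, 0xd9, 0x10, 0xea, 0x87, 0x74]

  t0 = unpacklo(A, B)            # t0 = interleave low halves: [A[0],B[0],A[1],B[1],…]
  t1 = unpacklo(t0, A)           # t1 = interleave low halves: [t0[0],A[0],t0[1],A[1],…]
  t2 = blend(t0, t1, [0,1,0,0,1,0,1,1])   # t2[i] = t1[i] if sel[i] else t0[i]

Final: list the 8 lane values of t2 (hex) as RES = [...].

RES = [ 0xe7  0xe7  0xf6  0x84  0xf6  0x75  0x84  0x0c ]

→ t0 |e7|29|f6|84|17|75|0c|d9|
→ t1 |e7|e7|29|f6|f6|17|84|0c|
→ t2 |e7|e7|f6|84|f6|75|84|0c|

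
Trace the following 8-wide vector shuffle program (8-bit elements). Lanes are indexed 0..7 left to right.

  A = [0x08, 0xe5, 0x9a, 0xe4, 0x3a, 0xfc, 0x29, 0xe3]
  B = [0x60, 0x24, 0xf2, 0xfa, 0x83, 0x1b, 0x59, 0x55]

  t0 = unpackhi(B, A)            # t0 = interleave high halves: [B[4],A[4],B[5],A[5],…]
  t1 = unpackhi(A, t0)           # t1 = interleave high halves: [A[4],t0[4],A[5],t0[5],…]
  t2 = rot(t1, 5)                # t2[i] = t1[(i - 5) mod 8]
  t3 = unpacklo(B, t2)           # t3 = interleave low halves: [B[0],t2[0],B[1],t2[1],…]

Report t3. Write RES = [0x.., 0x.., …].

RES = [ 0x60  0x29  0x24  0x29  0xf2  0x55  0xfa  0xe3 ]

  t0: 83 3a 1b fc 59 29 55 e3
  t1: 3a 59 fc 29 29 55 e3 e3
  t2: 29 29 55 e3 e3 3a 59 fc
  t3: 60 29 24 29 f2 55 fa e3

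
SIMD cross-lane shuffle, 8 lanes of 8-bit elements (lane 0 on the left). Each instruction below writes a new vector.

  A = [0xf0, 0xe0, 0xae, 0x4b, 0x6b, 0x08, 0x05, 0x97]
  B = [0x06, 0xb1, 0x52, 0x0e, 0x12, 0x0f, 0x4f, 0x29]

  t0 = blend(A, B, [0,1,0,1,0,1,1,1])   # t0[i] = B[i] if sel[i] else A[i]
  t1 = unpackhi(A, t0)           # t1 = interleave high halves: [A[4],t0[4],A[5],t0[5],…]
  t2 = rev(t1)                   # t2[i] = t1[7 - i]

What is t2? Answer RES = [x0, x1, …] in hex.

→ t0 |f0|b1|ae|0e|6b|0f|4f|29|
→ t1 |6b|6b|08|0f|05|4f|97|29|
→ t2 |29|97|4f|05|0f|08|6b|6b|

RES = [ 0x29  0x97  0x4f  0x05  0x0f  0x08  0x6b  0x6b ]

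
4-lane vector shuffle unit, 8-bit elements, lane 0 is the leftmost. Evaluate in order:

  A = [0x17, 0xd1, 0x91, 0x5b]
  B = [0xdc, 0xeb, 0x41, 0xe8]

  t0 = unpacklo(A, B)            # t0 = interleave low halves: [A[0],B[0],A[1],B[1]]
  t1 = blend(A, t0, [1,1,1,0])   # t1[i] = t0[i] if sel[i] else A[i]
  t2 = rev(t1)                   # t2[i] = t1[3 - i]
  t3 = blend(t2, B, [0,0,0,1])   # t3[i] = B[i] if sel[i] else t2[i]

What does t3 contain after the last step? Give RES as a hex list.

RES = [0x5b, 0xd1, 0xdc, 0xe8]

t0 = [0x17, 0xdc, 0xd1, 0xeb]
t1 = [0x17, 0xdc, 0xd1, 0x5b]
t2 = [0x5b, 0xd1, 0xdc, 0x17]
t3 = [0x5b, 0xd1, 0xdc, 0xe8]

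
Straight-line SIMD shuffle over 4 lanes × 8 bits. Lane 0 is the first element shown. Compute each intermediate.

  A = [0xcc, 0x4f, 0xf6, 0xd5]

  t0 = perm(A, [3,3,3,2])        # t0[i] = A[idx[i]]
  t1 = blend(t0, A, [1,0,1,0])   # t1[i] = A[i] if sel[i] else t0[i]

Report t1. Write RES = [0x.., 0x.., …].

RES = [0xcc, 0xd5, 0xf6, 0xf6]

→ t0 |d5|d5|d5|f6|
→ t1 |cc|d5|f6|f6|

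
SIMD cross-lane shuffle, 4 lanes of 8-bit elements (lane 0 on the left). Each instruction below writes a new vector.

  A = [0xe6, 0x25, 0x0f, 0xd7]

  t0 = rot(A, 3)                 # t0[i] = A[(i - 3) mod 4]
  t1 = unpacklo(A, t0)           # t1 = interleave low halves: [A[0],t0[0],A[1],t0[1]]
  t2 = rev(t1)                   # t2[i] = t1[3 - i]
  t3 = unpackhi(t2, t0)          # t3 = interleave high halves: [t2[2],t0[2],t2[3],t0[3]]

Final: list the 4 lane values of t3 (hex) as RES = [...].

→ t0 |25|0f|d7|e6|
→ t1 |e6|25|25|0f|
→ t2 |0f|25|25|e6|
→ t3 |25|d7|e6|e6|

RES = [0x25, 0xd7, 0xe6, 0xe6]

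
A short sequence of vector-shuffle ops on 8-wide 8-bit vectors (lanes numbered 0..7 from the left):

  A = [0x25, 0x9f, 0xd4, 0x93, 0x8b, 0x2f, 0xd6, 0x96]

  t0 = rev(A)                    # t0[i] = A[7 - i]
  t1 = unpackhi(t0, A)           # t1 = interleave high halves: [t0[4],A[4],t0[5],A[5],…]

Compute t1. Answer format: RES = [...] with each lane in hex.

RES = [ 0x93  0x8b  0xd4  0x2f  0x9f  0xd6  0x25  0x96 ]

t0 = [0x96, 0xd6, 0x2f, 0x8b, 0x93, 0xd4, 0x9f, 0x25]
t1 = [0x93, 0x8b, 0xd4, 0x2f, 0x9f, 0xd6, 0x25, 0x96]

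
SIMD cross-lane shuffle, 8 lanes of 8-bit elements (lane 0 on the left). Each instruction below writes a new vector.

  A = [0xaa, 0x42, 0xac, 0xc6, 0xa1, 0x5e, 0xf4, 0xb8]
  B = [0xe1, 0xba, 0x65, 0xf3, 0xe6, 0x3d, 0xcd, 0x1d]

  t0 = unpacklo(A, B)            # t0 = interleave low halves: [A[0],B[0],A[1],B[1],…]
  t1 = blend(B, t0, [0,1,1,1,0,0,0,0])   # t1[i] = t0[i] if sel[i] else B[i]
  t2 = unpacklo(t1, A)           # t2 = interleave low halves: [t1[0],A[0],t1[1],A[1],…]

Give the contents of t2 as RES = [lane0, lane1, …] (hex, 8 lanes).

RES = [0xe1, 0xaa, 0xe1, 0x42, 0x42, 0xac, 0xba, 0xc6]

  t0: aa e1 42 ba ac 65 c6 f3
  t1: e1 e1 42 ba e6 3d cd 1d
  t2: e1 aa e1 42 42 ac ba c6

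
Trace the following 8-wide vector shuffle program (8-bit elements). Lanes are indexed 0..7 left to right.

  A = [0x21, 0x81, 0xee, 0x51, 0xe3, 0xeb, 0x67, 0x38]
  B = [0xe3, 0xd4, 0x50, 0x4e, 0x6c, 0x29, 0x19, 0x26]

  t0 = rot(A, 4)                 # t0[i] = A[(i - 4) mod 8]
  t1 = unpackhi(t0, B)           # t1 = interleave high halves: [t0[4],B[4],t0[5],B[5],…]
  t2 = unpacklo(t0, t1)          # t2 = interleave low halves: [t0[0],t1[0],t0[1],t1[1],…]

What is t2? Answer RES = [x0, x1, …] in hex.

RES = [0xe3, 0x21, 0xeb, 0x6c, 0x67, 0x81, 0x38, 0x29]

→ t0 |e3|eb|67|38|21|81|ee|51|
→ t1 |21|6c|81|29|ee|19|51|26|
→ t2 |e3|21|eb|6c|67|81|38|29|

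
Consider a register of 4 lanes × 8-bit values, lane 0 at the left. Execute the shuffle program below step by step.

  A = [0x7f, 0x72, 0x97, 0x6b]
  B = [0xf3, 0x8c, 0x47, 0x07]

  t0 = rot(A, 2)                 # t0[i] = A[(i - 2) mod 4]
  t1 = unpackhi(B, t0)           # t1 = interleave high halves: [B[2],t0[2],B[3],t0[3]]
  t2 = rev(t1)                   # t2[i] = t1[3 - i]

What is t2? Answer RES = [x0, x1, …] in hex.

RES = [ 0x72  0x07  0x7f  0x47 ]

t0 = [0x97, 0x6b, 0x7f, 0x72]
t1 = [0x47, 0x7f, 0x07, 0x72]
t2 = [0x72, 0x07, 0x7f, 0x47]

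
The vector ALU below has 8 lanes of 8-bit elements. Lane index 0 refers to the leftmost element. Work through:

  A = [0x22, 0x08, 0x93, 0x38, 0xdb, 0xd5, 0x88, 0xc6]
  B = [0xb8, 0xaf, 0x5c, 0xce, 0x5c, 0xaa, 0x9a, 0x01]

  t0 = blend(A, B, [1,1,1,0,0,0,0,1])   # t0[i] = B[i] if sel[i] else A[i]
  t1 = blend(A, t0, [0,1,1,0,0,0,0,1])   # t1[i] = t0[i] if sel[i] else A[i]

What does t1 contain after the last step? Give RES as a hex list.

RES = [ 0x22  0xaf  0x5c  0x38  0xdb  0xd5  0x88  0x01 ]

→ t0 |b8|af|5c|38|db|d5|88|01|
→ t1 |22|af|5c|38|db|d5|88|01|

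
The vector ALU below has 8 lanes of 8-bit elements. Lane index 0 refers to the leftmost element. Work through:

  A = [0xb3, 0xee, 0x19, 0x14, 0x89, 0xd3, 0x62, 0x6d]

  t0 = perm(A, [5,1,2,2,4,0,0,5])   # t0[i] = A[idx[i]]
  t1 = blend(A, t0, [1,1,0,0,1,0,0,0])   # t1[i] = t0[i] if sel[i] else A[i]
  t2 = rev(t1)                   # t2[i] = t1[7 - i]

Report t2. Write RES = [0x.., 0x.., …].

RES = [0x6d, 0x62, 0xd3, 0x89, 0x14, 0x19, 0xee, 0xd3]

→ t0 |d3|ee|19|19|89|b3|b3|d3|
→ t1 |d3|ee|19|14|89|d3|62|6d|
→ t2 |6d|62|d3|89|14|19|ee|d3|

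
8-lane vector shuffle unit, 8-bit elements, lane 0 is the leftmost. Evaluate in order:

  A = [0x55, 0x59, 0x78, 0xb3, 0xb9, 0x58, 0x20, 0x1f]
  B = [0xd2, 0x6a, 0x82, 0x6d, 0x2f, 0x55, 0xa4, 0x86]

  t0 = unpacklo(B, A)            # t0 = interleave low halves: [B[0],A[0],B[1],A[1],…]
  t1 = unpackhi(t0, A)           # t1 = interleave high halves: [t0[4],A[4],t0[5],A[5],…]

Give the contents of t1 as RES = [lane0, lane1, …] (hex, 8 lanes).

RES = [ 0x82  0xb9  0x78  0x58  0x6d  0x20  0xb3  0x1f ]

  t0: d2 55 6a 59 82 78 6d b3
  t1: 82 b9 78 58 6d 20 b3 1f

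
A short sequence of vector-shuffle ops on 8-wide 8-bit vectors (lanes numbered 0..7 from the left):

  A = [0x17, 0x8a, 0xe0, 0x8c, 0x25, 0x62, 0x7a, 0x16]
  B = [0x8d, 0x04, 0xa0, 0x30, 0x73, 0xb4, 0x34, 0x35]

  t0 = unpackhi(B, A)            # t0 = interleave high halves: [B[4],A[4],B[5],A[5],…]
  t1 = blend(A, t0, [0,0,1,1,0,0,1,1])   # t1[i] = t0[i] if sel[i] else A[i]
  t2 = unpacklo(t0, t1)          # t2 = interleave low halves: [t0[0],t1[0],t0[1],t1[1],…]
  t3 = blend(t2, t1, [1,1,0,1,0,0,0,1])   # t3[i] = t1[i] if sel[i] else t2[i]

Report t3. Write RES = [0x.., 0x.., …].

RES = [0x17, 0x8a, 0x25, 0x62, 0xb4, 0xb4, 0x62, 0x16]

t0 = [0x73, 0x25, 0xb4, 0x62, 0x34, 0x7a, 0x35, 0x16]
t1 = [0x17, 0x8a, 0xb4, 0x62, 0x25, 0x62, 0x35, 0x16]
t2 = [0x73, 0x17, 0x25, 0x8a, 0xb4, 0xb4, 0x62, 0x62]
t3 = [0x17, 0x8a, 0x25, 0x62, 0xb4, 0xb4, 0x62, 0x16]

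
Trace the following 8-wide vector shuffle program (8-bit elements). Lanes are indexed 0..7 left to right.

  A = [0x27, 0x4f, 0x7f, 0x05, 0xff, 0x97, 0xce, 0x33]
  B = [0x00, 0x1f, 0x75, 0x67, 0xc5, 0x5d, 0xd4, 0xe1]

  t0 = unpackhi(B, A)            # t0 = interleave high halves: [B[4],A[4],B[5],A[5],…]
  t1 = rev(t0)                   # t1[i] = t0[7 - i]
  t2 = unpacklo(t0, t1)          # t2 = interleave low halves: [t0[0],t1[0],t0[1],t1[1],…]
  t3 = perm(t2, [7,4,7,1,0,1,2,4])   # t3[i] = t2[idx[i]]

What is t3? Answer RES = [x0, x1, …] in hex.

RES = [ 0xd4  0x5d  0xd4  0x33  0xc5  0x33  0xff  0x5d ]

  t0: c5 ff 5d 97 d4 ce e1 33
  t1: 33 e1 ce d4 97 5d ff c5
  t2: c5 33 ff e1 5d ce 97 d4
  t3: d4 5d d4 33 c5 33 ff 5d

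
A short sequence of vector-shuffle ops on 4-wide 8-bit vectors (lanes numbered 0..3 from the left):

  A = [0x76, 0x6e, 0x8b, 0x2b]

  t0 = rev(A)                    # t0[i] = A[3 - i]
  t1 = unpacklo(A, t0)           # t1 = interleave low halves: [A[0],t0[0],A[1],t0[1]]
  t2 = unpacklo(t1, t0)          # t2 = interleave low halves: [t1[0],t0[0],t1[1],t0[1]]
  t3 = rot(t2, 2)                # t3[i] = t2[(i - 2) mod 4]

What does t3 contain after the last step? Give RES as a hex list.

t0 = [0x2b, 0x8b, 0x6e, 0x76]
t1 = [0x76, 0x2b, 0x6e, 0x8b]
t2 = [0x76, 0x2b, 0x2b, 0x8b]
t3 = [0x2b, 0x8b, 0x76, 0x2b]

RES = [0x2b, 0x8b, 0x76, 0x2b]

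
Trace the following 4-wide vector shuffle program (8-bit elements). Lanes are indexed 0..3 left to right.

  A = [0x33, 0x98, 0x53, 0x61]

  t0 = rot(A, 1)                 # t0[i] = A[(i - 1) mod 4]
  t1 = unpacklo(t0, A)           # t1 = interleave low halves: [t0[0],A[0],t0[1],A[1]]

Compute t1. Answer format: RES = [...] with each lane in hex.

RES = [ 0x61  0x33  0x33  0x98 ]

t0 = [0x61, 0x33, 0x98, 0x53]
t1 = [0x61, 0x33, 0x33, 0x98]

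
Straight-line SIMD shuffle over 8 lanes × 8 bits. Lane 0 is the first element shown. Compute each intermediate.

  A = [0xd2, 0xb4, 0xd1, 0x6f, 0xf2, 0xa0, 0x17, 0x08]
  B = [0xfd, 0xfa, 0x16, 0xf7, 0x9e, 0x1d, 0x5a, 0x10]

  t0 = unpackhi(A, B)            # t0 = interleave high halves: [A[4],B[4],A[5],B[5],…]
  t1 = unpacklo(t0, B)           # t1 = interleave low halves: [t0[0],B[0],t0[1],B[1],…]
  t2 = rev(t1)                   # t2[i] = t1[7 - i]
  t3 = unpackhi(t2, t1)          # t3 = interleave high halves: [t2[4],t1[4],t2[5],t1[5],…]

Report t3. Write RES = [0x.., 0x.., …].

RES = [ 0xfa  0xa0  0x9e  0x16  0xfd  0x1d  0xf2  0xf7 ]

→ t0 |f2|9e|a0|1d|17|5a|08|10|
→ t1 |f2|fd|9e|fa|a0|16|1d|f7|
→ t2 |f7|1d|16|a0|fa|9e|fd|f2|
→ t3 |fa|a0|9e|16|fd|1d|f2|f7|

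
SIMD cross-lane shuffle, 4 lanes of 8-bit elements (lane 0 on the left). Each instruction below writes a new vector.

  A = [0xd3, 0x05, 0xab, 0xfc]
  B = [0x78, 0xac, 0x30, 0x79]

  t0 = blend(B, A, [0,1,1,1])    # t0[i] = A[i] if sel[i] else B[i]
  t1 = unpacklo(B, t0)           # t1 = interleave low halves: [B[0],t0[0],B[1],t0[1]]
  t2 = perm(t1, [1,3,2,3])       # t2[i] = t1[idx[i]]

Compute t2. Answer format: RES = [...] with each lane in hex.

  t0: 78 05 ab fc
  t1: 78 78 ac 05
  t2: 78 05 ac 05

RES = [ 0x78  0x05  0xac  0x05 ]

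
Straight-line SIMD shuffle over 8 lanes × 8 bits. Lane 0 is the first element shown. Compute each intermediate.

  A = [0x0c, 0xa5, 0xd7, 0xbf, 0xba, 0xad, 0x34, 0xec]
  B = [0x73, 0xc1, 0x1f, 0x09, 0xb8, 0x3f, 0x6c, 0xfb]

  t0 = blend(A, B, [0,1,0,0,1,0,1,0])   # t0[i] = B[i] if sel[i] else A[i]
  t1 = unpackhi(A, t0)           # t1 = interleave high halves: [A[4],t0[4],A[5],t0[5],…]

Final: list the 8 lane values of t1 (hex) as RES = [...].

  t0: 0c c1 d7 bf b8 ad 6c ec
  t1: ba b8 ad ad 34 6c ec ec

RES = [ 0xba  0xb8  0xad  0xad  0x34  0x6c  0xec  0xec ]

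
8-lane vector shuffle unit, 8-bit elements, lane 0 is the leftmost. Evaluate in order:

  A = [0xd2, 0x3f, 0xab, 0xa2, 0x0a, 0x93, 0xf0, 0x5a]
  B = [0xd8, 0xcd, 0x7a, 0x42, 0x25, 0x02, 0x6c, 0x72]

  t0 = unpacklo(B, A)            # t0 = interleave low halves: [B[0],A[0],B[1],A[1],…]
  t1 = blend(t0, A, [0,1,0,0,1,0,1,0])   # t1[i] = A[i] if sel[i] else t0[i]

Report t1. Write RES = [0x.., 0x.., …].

t0 = [0xd8, 0xd2, 0xcd, 0x3f, 0x7a, 0xab, 0x42, 0xa2]
t1 = [0xd8, 0x3f, 0xcd, 0x3f, 0x0a, 0xab, 0xf0, 0xa2]

RES = [0xd8, 0x3f, 0xcd, 0x3f, 0x0a, 0xab, 0xf0, 0xa2]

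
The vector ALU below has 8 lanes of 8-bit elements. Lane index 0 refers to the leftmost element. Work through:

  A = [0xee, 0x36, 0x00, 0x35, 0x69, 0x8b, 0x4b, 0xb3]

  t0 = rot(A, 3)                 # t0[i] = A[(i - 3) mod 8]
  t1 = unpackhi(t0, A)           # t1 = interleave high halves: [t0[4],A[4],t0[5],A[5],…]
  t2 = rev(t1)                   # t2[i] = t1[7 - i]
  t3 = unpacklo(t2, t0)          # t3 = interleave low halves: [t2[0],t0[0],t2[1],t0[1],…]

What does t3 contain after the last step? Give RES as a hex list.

  t0: 8b 4b b3 ee 36 00 35 69
  t1: 36 69 00 8b 35 4b 69 b3
  t2: b3 69 4b 35 8b 00 69 36
  t3: b3 8b 69 4b 4b b3 35 ee

RES = [0xb3, 0x8b, 0x69, 0x4b, 0x4b, 0xb3, 0x35, 0xee]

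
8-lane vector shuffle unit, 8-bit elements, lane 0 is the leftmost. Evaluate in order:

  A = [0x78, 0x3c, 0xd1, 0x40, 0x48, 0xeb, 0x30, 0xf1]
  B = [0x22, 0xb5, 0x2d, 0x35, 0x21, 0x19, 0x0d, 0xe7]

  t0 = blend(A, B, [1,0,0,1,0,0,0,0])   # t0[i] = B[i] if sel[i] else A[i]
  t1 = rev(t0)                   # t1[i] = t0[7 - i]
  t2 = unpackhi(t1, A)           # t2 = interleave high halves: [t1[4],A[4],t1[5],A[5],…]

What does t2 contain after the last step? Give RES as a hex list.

RES = [ 0x35  0x48  0xd1  0xeb  0x3c  0x30  0x22  0xf1 ]

  t0: 22 3c d1 35 48 eb 30 f1
  t1: f1 30 eb 48 35 d1 3c 22
  t2: 35 48 d1 eb 3c 30 22 f1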